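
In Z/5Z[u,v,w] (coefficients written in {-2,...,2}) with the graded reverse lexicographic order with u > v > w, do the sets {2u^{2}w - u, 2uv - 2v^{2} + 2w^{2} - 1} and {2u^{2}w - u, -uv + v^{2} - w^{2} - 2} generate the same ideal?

Yes, the ideals are equal.

Two ideals are equal iff their reduced Gröbner bases coincide (the reduced basis is unique for a fixed ordering).
Buchberger on the first generating set:
f_1 = 2u^{2}w - u, LT = u^{2}w.
f_2 = 2uv - 2v^{2} + 2w^{2} - 1, LT = uv.

S(f_1,f_2): lcm = u^{2}vw. S = uv^{2}w - uw^{3} + 2uv - 2uw.
  leading term uv^{2}w: subtract (-2vw)·f_2 from uv^{2}w - uw^{3} + 2uv - 2uw → v^{3}w - uw^{3} - vw^{3} + 2uv - 2uw - 2vw
  leading term v^{3}w: no divisor's leading term divides it; move v^{3}w to the remainder.
  leading term uw^{3}: no divisor's leading term divides it; move -uw^{3} to the remainder.
  leading term vw^{3}: no divisor's leading term divides it; move -vw^{3} to the remainder.
  leading term uv: subtract (1)·f_2 from 2uv - 2uw - 2vw → 2v^{2} - 2uw - 2vw - 2w^{2} + 1
  leading term v^{2}: no divisor's leading term divides it; move 2v^{2} to the remainder.
  leading term uw: no divisor's leading term divides it; move -2uw to the remainder.
  leading term vw: no divisor's leading term divides it; move -2vw to the remainder.
  leading term w^{2}: no divisor's leading term divides it; move -2w^{2} to the remainder.
  leading term 1: no divisor's leading term divides it; move 1 to the remainder.
  remainder v^{3}w - uw^{3} - vw^{3} + 2v^{2} - 2uw - 2vw - 2w^{2} + 1 ≠ 0; add g_3 = v^{3}w - uw^{3} - vw^{3} + 2v^{2} - 2uw - 2vw - 2w^{2} + 1 to the basis.

The other S-polynomials (S(f_1,g_3), S(f_2,g_3)) all reduce to 0 modulo the current basis, so we have a Gröbner basis.
Inter-reduce: drop elements whose leading term is divisible by another's, tail-reduce, and make monic.
Reduced Gröbner basis: {v^{3}w - uw^{3} - vw^{3} + 2v^{2} - 2uw - 2vw - 2w^{2} + 1, u^{2}w + 2u, uv - v^{2} + w^{2} + 2}.

Buchberger on the second generating set:
h_1 = 2u^{2}w - u, LT = u^{2}w.
h_2 = -uv + v^{2} - w^{2} - 2, LT = uv.

S(h_1,h_2): lcm = u^{2}vw. S = uv^{2}w - uw^{3} + 2uv - 2uw.
  leading term uv^{2}w: subtract (-vw)·h_2 from uv^{2}w - uw^{3} + 2uv - 2uw → v^{3}w - uw^{3} - vw^{3} + 2uv - 2uw - 2vw
  leading term v^{3}w: no divisor's leading term divides it; move v^{3}w to the remainder.
  leading term uw^{3}: no divisor's leading term divides it; move -uw^{3} to the remainder.
  leading term vw^{3}: no divisor's leading term divides it; move -vw^{3} to the remainder.
  leading term uv: subtract (-2)·h_2 from 2uv - 2uw - 2vw → 2v^{2} - 2uw - 2vw - 2w^{2} + 1
  leading term v^{2}: no divisor's leading term divides it; move 2v^{2} to the remainder.
  leading term uw: no divisor's leading term divides it; move -2uw to the remainder.
  leading term vw: no divisor's leading term divides it; move -2vw to the remainder.
  leading term w^{2}: no divisor's leading term divides it; move -2w^{2} to the remainder.
  leading term 1: no divisor's leading term divides it; move 1 to the remainder.
  remainder v^{3}w - uw^{3} - vw^{3} + 2v^{2} - 2uw - 2vw - 2w^{2} + 1 ≠ 0; add k_3 = v^{3}w - uw^{3} - vw^{3} + 2v^{2} - 2uw - 2vw - 2w^{2} + 1 to the basis.

The other S-polynomials (S(h_1,k_3), S(h_2,k_3)) all reduce to 0 modulo the current basis, so we have a Gröbner basis.
Inter-reduce: drop elements whose leading term is divisible by another's, tail-reduce, and make monic.
Reduced Gröbner basis: {v^{3}w - uw^{3} - vw^{3} + 2v^{2} - 2uw - 2vw - 2w^{2} + 1, u^{2}w + 2u, uv - v^{2} + w^{2} + 2}.

Same reduced basis, so the two generating sets span the same ideal.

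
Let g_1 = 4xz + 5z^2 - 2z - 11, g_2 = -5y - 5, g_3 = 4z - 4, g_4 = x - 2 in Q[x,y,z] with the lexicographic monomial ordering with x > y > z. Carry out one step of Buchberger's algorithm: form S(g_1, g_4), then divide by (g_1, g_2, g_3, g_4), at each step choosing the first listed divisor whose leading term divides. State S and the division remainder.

lcm(LM(g_1), LM(g_4)) = xz.
S = (lcm/LT(g_1))·g_1 − (lcm/LT(g_4))·g_4 = 5/4z^2 + 3/2z - 11/4.
Reduce S modulo (g_1, g_2, g_3, g_4) in that order:
  leading term z^2: subtract (5/16z)·g_3 from 5/4z^2 + 3/2z - 11/4 → 11/4z - 11/4
  leading term z: subtract (11/16)·g_3 from 11/4z - 11/4 → 0
The remainder is 0, so this S-polynomial contributes no new basis element.

S(g_1, g_4) = 5/4z^2 + 3/2z - 11/4; remainder on division = 0.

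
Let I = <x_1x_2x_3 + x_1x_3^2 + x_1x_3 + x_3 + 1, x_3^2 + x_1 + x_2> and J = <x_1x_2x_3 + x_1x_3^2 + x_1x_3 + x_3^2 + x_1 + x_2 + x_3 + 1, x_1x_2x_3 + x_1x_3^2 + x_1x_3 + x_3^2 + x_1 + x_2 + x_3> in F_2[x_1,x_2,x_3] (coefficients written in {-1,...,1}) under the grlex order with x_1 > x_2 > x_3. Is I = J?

No, the ideals differ.

Equality of ideals is decidable: compute both reduced Gröbner bases (unique for the ordering) and check whether they agree.
Buchberger on the first generating set:
f_1 = x_1x_2x_3 + x_1x_3^2 + x_1x_3 + x_3 + 1, LT = x_1x_2x_3.
f_2 = x_3^2 + x_1 + x_2, LT = x_3^2.

S(f_1,f_2): lcm = x_1x_2x_3^2. S = x_1x_3^3 + x_1^2x_2 + x_1x_2^2 + x_1x_3^2 + x_3^2 + x_3.
  leading term x_1x_3^3: subtract (x_1x_3)·f_2 from x_1x_3^3 + x_1^2x_2 + x_1x_2^2 + x_1x_3^2 + x_3^2 + x_3 → x_1^2x_2 + x_1^2x_3 + x_1x_2^2 + x_1x_2x_3 + x_1x_3^2 + x_3^2 + x_3
  leading term x_1^2x_2: no divisor's leading term divides it; move x_1^2x_2 to the remainder.
  leading term x_1^2x_3: no divisor's leading term divides it; move x_1^2x_3 to the remainder.
  leading term x_1x_2^2: no divisor's leading term divides it; move x_1x_2^2 to the remainder.
  leading term x_1x_2x_3: subtract (1)·f_1 from x_1x_2x_3 + x_1x_3^2 + x_3^2 + x_3 → x_1x_3 + x_3^2 + 1
  leading term x_1x_3: no divisor's leading term divides it; move x_1x_3 to the remainder.
  leading term x_3^2: subtract (1)·f_2 from x_3^2 + 1 → x_1 + x_2 + 1
  leading term x_1: no divisor's leading term divides it; move x_1 to the remainder.
  leading term x_2: no divisor's leading term divides it; move x_2 to the remainder.
  leading term 1: no divisor's leading term divides it; move 1 to the remainder.
  remainder x_1^2x_2 + x_1^2x_3 + x_1x_2^2 + x_1x_3 + x_1 + x_2 + 1 ≠ 0; add g_3 = x_1^2x_2 + x_1^2x_3 + x_1x_2^2 + x_1x_3 + x_1 + x_2 + 1 to the basis.

The other S-polynomials (S(f_1,g_3), S(f_2,g_3)) all reduce to 0 modulo the current basis, so we have a Gröbner basis.
Inter-reduce: drop elements whose leading term is divisible by another's, tail-reduce, and make monic.
Reduced Gröbner basis: {x_1^2x_2 + x_1^2x_3 + x_1x_2^2 + x_1x_3 + x_1 + x_2 + 1, x_1x_2x_3 + x_1^2 + x_1x_2 + x_1x_3 + x_3 + 1, x_3^2 + x_1 + x_2}.

Buchberger on the second generating set:
h_1 = x_1x_2x_3 + x_1x_3^2 + x_1x_3 + x_3^2 + x_1 + x_2 + x_3 + 1, LT = x_1x_2x_3.
h_2 = x_1x_2x_3 + x_1x_3^2 + x_1x_3 + x_3^2 + x_1 + x_2 + x_3, LT = x_1x_2x_3.

S(h_1,h_2): lcm = x_1x_2x_3. S = 1.
  leading term 1: no divisor's leading term divides it; move 1 to the remainder.
  remainder 1 ≠ 0; add k_3 = 1 to the basis.

The other S-polynomials (S(h_1,k_3), S(h_2,k_3)) all reduce to 0 modulo the current basis, so we have a Gröbner basis.
Inter-reduce: drop elements whose leading term is divisible by another's, tail-reduce, and make monic.
Reduced Gröbner basis: {1}.

The bases are distinct; the ideals are different.
The same test decides containment: I ⊆ J iff every generator of I reduces to 0 modulo a Gröbner basis of J.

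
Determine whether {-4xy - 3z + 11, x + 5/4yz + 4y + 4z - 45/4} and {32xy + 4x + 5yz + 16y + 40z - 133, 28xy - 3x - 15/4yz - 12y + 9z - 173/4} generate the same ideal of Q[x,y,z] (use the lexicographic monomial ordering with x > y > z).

Since reduced Gröbner bases are canonical representatives of ideals under a given ordering, it suffices to compute and compare them.
Buchberger on the first generating set:
f_1 = -4xy - 3z + 11, LT = xy.
f_2 = x + 5/4yz + 4y + 4z - 45/4, LT = x.

S(f_1,f_2): lcm = xy. S = -5/4y^2z - 4y^2 - 4yz + 45/4y + 3/4z - 11/4.
  leading term y^2z: no divisor's leading term divides it; move -5/4y^2z to the remainder.
  leading term y^2: no divisor's leading term divides it; move -4y^2 to the remainder.
  leading term yz: no divisor's leading term divides it; move -4yz to the remainder.
  leading term y: no divisor's leading term divides it; move 45/4y to the remainder.
  leading term z: no divisor's leading term divides it; move 3/4z to the remainder.
  leading term 1: no divisor's leading term divides it; move -11/4 to the remainder.
  remainder -5/4y^2z - 4y^2 - 4yz + 45/4y + 3/4z - 11/4 ≠ 0; add g_3 = -5/4y^2z - 4y^2 - 4yz + 45/4y + 3/4z - 11/4 to the basis.

The other S-polynomials (S(f_1,g_3), S(f_2,g_3)) all reduce to 0 modulo the current basis, so we have a Gröbner basis.
Inter-reduce: drop elements whose leading term is divisible by another's, tail-reduce, and make monic.
Reduced Gröbner basis: {x + 5/4yz + 4y + 4z - 45/4, y^2z + 16/5y^2 + 16/5yz - 9y - 3/5z + 11/5}.

Buchberger on the second generating set:
h_1 = 32xy + 4x + 5yz + 16y + 40z - 133, LT = xy.
h_2 = 28xy - 3x - 15/4yz - 12y + 9z - 173/4, LT = xy.

S(h_1,h_2): lcm = xy. S = 13/56x + 65/224yz + 13/14y + 13/14z - 585/224.
  leading term x: no divisor's leading term divides it; move 13/56x to the remainder.
  leading term yz: no divisor's leading term divides it; move 65/224yz to the remainder.
  leading term y: no divisor's leading term divides it; move 13/14y to the remainder.
  leading term z: no divisor's leading term divides it; move 13/14z to the remainder.
  leading term 1: no divisor's leading term divides it; move -585/224 to the remainder.
  remainder 13/56x + 65/224yz + 13/14y + 13/14z - 585/224 ≠ 0; add k_3 = 13/56x + 65/224yz + 13/14y + 13/14z - 585/224 to the basis.

S(h_1,k_3): lcm = xy. S = 1/8x - 5/4y^2z - 4y^2 - 123/32yz + 47/4y + 5/4z - 133/32.
  leading term x: subtract (7/13)·k_3 from 1/8x - 5/4y^2z - 4y^2 - 123/32yz + 47/4y + 5/4z - 133/32 → -5/4y^2z - 4y^2 - 4yz + 45/4y + 3/4z - 11/4
  leading term y^2z: no divisor's leading term divides it; move -5/4y^2z to the remainder.
  leading term y^2: no divisor's leading term divides it; move -4y^2 to the remainder.
  leading term yz: no divisor's leading term divides it; move -4yz to the remainder.
  leading term y: no divisor's leading term divides it; move 45/4y to the remainder.
  leading term z: no divisor's leading term divides it; move 3/4z to the remainder.
  leading term 1: no divisor's leading term divides it; move -11/4 to the remainder.
  remainder -5/4y^2z - 4y^2 - 4yz + 45/4y + 3/4z - 11/4 ≠ 0; add k_4 = -5/4y^2z - 4y^2 - 4yz + 45/4y + 3/4z - 11/4 to the basis.

The other S-polynomials (S(h_2,k_3), S(h_1,k_4), S(h_2,k_4), S(k_3,k_4)) all reduce to 0 modulo the current basis, so we have a Gröbner basis.
Inter-reduce: drop elements whose leading term is divisible by another's, tail-reduce, and make monic.
Reduced Gröbner basis: {x + 5/4yz + 4y + 4z - 45/4, y^2z + 16/5y^2 + 16/5yz - 9y - 3/5z + 11/5}.

Same reduced basis, so the two generating sets span the same ideal.
The same test decides containment: I ⊆ J iff every generator of I reduces to 0 modulo a Gröbner basis of J.

Yes, the ideals are equal.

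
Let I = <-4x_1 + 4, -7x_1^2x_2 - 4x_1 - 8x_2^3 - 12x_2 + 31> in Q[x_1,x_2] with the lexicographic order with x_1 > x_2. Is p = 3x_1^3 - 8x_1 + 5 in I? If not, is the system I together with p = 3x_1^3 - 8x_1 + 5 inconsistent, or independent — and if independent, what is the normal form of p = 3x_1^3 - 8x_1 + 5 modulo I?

3x_1^3 - 8x_1 + 5 lies in I (it reduces to 0).

First compute the reduced Gröbner basis of I by Buchberger's algorithm.
f_1 = -4x_1 + 4, LT = x_1.
f_2 = -7x_1^2x_2 - 4x_1 - 8x_2^3 - 12x_2 + 31, LT = x_1^2x_2.

S(f_1,f_2): lcm = x_1^2x_2. S = -x_1x_2 - 4/7x_1 - 8/7x_2^3 - 12/7x_2 + 31/7.
  leading term x_1x_2: subtract (1/4x_2)·f_1 from -x_1x_2 - 4/7x_1 - 8/7x_2^3 - 12/7x_2 + 31/7 → -4/7x_1 - 8/7x_2^3 - 19/7x_2 + 31/7
  leading term x_1: subtract (1/7)·f_1 from -4/7x_1 - 8/7x_2^3 - 19/7x_2 + 31/7 → -8/7x_2^3 - 19/7x_2 + 27/7
  leading term x_2^3: no divisor's leading term divides it; move -8/7x_2^3 to the remainder.
  leading term x_2: no divisor's leading term divides it; move -19/7x_2 to the remainder.
  leading term 1: no divisor's leading term divides it; move 27/7 to the remainder.
  remainder -8/7x_2^3 - 19/7x_2 + 27/7 ≠ 0; add h_3 = -8/7x_2^3 - 19/7x_2 + 27/7 to the basis.

S(f_1,h_3): leading monomials are coprime, so the S-polynomial reduces to 0 (Buchberger's first criterion).
S(f_2,h_3): lcm = x_1^2x_2^3. S = -19/8x_1^2x_2 + 27/8x_1^2 + 4/7x_1x_2^2 + 8/7x_2^5 + 12/7x_2^3 - 31/7x_2^2.
  leading term x_1^2x_2: subtract (19/32x_1x_2)·f_1 from -19/8x_1^2x_2 + 27/8x_1^2 + 4/7x_1x_2^2 + 8/7x_2^5 + 12/7x_2^3 - 31/7x_2^2 → 27/8x_1^2 + 4/7x_1x_2^2 - 19/8x_1x_2 + 8/7x_2^5 + 12/7x_2^3 - 31/7x_2^2
  leading term x_1^2: subtract (-27/32x_1)·f_1 from 27/8x_1^2 + 4/7x_1x_2^2 - 19/8x_1x_2 + 8/7x_2^5 + 12/7x_2^3 - 31/7x_2^2 → 4/7x_1x_2^2 - 19/8x_1x_2 + 27/8x_1 + 8/7x_2^5 + 12/7x_2^3 - 31/7x_2^2
  leading term x_1x_2^2: subtract (-1/7x_2^2)·f_1 from 4/7x_1x_2^2 - 19/8x_1x_2 + 27/8x_1 + 8/7x_2^5 + 12/7x_2^3 - 31/7x_2^2 → -19/8x_1x_2 + 27/8x_1 + 8/7x_2^5 + 12/7x_2^3 - 27/7x_2^2
  leading term x_1x_2: subtract (19/32x_2)·f_1 from -19/8x_1x_2 + 27/8x_1 + 8/7x_2^5 + 12/7x_2^3 - 27/7x_2^2 → 27/8x_1 + 8/7x_2^5 + 12/7x_2^3 - 27/7x_2^2 - 19/8x_2
  leading term x_1: subtract (-27/32)·f_1 from 27/8x_1 + 8/7x_2^5 + 12/7x_2^3 - 27/7x_2^2 - 19/8x_2 → 8/7x_2^5 + 12/7x_2^3 - 27/7x_2^2 - 19/8x_2 + 27/8
  leading term x_2^5: subtract (-x_2^2)·h_3 from 8/7x_2^5 + 12/7x_2^3 - 27/7x_2^2 - 19/8x_2 + 27/8 → -x_2^3 - 19/8x_2 + 27/8
  leading term x_2^3: subtract (7/8)·h_3 from -x_2^3 - 19/8x_2 + 27/8 → 0
  remainder 0.

Every S-polynomial of the final basis reduces to 0, so we have a Gröbner basis.
Inter-reduce: drop elements whose leading term is divisible by another's, tail-reduce, and make monic.
Reduced Gröbner basis: {x_1 - 1, x_2^3 + 19/8x_2 - 27/8}.
Label its elements g_1 = x_1 - 1, g_2 = x_2^3 + 19/8x_2 - 27/8.

Reduce p = 3x_1^3 - 8x_1 + 5 modulo G:
  leading term x_1^3: subtract (3x_1^2)·g_1 from 3x_1^3 - 8x_1 + 5 → 3x_1^2 - 8x_1 + 5
  leading term x_1^2: subtract (3x_1)·g_1 from 3x_1^2 - 8x_1 + 5 → -5x_1 + 5
  leading term x_1: subtract (-5)·g_1 from -5x_1 + 5 → 0
  normal form = 0.
Since the normal form is 0, p ∈ I.

Ideal membership is decidable via reduction modulo a Gröbner basis.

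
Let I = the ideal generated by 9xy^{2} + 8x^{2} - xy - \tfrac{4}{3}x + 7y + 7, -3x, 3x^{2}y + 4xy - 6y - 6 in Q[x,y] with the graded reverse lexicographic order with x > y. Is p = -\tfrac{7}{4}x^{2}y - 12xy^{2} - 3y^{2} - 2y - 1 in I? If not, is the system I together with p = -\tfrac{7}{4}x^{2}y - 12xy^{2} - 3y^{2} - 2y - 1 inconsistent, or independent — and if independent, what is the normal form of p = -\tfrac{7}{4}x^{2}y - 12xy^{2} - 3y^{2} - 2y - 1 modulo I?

Adjoining -\tfrac{7}{4}x^{2}y - 12xy^{2} - 3y^{2} - 2y - 1 makes the ideal the whole ring: the system is inconsistent.

First compute the reduced Gröbner basis of I by Buchberger's algorithm.
f_1 = 9xy^{2} + 8x^{2} - xy - \tfrac{4}{3}x + 7y + 7, LT = xy^{2}.
f_2 = -3x, LT = x.
f_3 = 3x^{2}y + 4xy - 6y - 6, LT = x^{2}y.

S(f_1,f_2): lcm = xy^{2}. S = \tfrac{8}{9}x^{2} - \tfrac{1}{9}xy - \tfrac{4}{27}x + \tfrac{7}{9}y + \tfrac{7}{9}.
  leading term x^{2}: subtract (-\tfrac{8}{27}x)·f_2 from \tfrac{8}{9}x^{2} - \tfrac{1}{9}xy - \tfrac{4}{27}x + \tfrac{7}{9}y + \tfrac{7}{9} → -\tfrac{1}{9}xy - \tfrac{4}{27}x + \tfrac{7}{9}y + \tfrac{7}{9}
  leading term xy: subtract (\tfrac{1}{27}y)·f_2 from -\tfrac{1}{9}xy - \tfrac{4}{27}x + \tfrac{7}{9}y + \tfrac{7}{9} → -\tfrac{4}{27}x + \tfrac{7}{9}y + \tfrac{7}{9}
  leading term x: subtract (\tfrac{4}{81})·f_2 from -\tfrac{4}{27}x + \tfrac{7}{9}y + \tfrac{7}{9} → \tfrac{7}{9}y + \tfrac{7}{9}
  leading term y: no divisor's leading term divides it; move \tfrac{7}{9}y to the remainder.
  leading term 1: no divisor's leading term divides it; move \tfrac{7}{9} to the remainder.
  remainder \tfrac{7}{9}y + \tfrac{7}{9} ≠ 0; add h_4 = \tfrac{7}{9}y + \tfrac{7}{9} to the basis.

S(f_1,f_3): lcm = x^{2}y^{2}. S = \tfrac{8}{9}x^{3} - \tfrac{1}{9}x^{2}y - \tfrac{4}{3}xy^{2} - \tfrac{4}{27}x^{2} + \tfrac{7}{9}xy + 2y^{2} + \tfrac{7}{9}x + 2y.
  leading term x^{3}: subtract (-\tfrac{8}{27}x^{2})·f_2 from \tfrac{8}{9}x^{3} - \tfrac{1}{9}x^{2}y - \tfrac{4}{3}xy^{2} - \tfrac{4}{27}x^{2} + \tfrac{7}{9}xy + 2y^{2} + \tfrac{7}{9}x + 2y → -\tfrac{1}{9}x^{2}y - \tfrac{4}{3}xy^{2} - \tfrac{4}{27}x^{2} + \tfrac{7}{9}xy + 2y^{2} + \tfrac{7}{9}x + 2y
  leading term x^{2}y: subtract (\tfrac{1}{27}xy)·f_2 from -\tfrac{1}{9}x^{2}y - \tfrac{4}{3}xy^{2} - \tfrac{4}{27}x^{2} + \tfrac{7}{9}xy + 2y^{2} + \tfrac{7}{9}x + 2y → -\tfrac{4}{3}xy^{2} - \tfrac{4}{27}x^{2} + \tfrac{7}{9}xy + 2y^{2} + \tfrac{7}{9}x + 2y
  leading term xy^{2}: subtract (-\tfrac{4}{27})·f_1 from -\tfrac{4}{3}xy^{2} - \tfrac{4}{27}x^{2} + \tfrac{7}{9}xy + 2y^{2} + \tfrac{7}{9}x + 2y → \tfrac{28}{27}x^{2} + \tfrac{17}{27}xy + 2y^{2} + \tfrac{47}{81}x + \tfrac{82}{27}y + \tfrac{28}{27}
  leading term x^{2}: subtract (-\tfrac{28}{81}x)·f_2 from \tfrac{28}{27}x^{2} + \tfrac{17}{27}xy + 2y^{2} + \tfrac{47}{81}x + \tfrac{82}{27}y + \tfrac{28}{27} → \tfrac{17}{27}xy + 2y^{2} + \tfrac{47}{81}x + \tfrac{82}{27}y + \tfrac{28}{27}
  leading term xy: subtract (-\tfrac{17}{81}y)·f_2 from \tfrac{17}{27}xy + 2y^{2} + \tfrac{47}{81}x + \tfrac{82}{27}y + \tfrac{28}{27} → 2y^{2} + \tfrac{47}{81}x + \tfrac{82}{27}y + \tfrac{28}{27}
  leading term y^{2}: subtract (\tfrac{18}{7}y)·h_4 from 2y^{2} + \tfrac{47}{81}x + \tfrac{82}{27}y + \tfrac{28}{27} → \tfrac{47}{81}x + \tfrac{28}{27}y + \tfrac{28}{27}
  leading term x: subtract (-\tfrac{47}{243})·f_2 from \tfrac{47}{81}x + \tfrac{28}{27}y + \tfrac{28}{27} → \tfrac{28}{27}y + \tfrac{28}{27}
  leading term y: subtract (\tfrac{4}{3})·h_4 from \tfrac{28}{27}y + \tfrac{28}{27} → 0
  remainder 0.

S(f_2,f_3): lcm = x^{2}y. S = -\tfrac{4}{3}xy + 2y + 2.
  leading term xy: subtract (\tfrac{4}{9}y)·f_2 from -\tfrac{4}{3}xy + 2y + 2 → 2y + 2
  leading term y: subtract (\tfrac{18}{7})·h_4 from 2y + 2 → 0
  remainder 0.

S(f_1,h_4): lcm = xy^{2}. S = \tfrac{8}{9}x^{2} - \tfrac{10}{9}xy - \tfrac{4}{27}x + \tfrac{7}{9}y + \tfrac{7}{9}.
  leading term x^{2}: subtract (-\tfrac{8}{27}x)·f_2 from \tfrac{8}{9}x^{2} - \tfrac{10}{9}xy - \tfrac{4}{27}x + \tfrac{7}{9}y + \tfrac{7}{9} → -\tfrac{10}{9}xy - \tfrac{4}{27}x + \tfrac{7}{9}y + \tfrac{7}{9}
  leading term xy: subtract (\tfrac{10}{27}y)·f_2 from -\tfrac{10}{9}xy - \tfrac{4}{27}x + \tfrac{7}{9}y + \tfrac{7}{9} → -\tfrac{4}{27}x + \tfrac{7}{9}y + \tfrac{7}{9}
  leading term x: subtract (\tfrac{4}{81})·f_2 from -\tfrac{4}{27}x + \tfrac{7}{9}y + \tfrac{7}{9} → \tfrac{7}{9}y + \tfrac{7}{9}
  leading term y: subtract (1)·h_4 from \tfrac{7}{9}y + \tfrac{7}{9} → 0
  remainder 0.

S(f_2,h_4): leading monomials are coprime, so the S-polynomial reduces to 0 (Buchberger's first criterion).
S(f_3,h_4): lcm = x^{2}y. S = -x^{2} + \tfrac{4}{3}xy - 2y - 2.
  leading term x^{2}: subtract (\tfrac{1}{3}x)·f_2 from -x^{2} + \tfrac{4}{3}xy - 2y - 2 → \tfrac{4}{3}xy - 2y - 2
  leading term xy: subtract (-\tfrac{4}{9}y)·f_2 from \tfrac{4}{3}xy - 2y - 2 → -2y - 2
  leading term y: subtract (-\tfrac{18}{7})·h_4 from -2y - 2 → 0
  remainder 0.

Every S-polynomial of the final basis reduces to 0, so we have a Gröbner basis.
Inter-reduce: drop elements whose leading term is divisible by another's, tail-reduce, and make monic.
Reduced Gröbner basis: {x, y + 1}.
Label its elements g_1 = x, g_2 = y + 1.

Reduce p = -\tfrac{7}{4}x^{2}y - 12xy^{2} - 3y^{2} - 2y - 1 modulo G:
  leading term x^{2}y: subtract (-\tfrac{7}{4}xy)·g_1 from -\tfrac{7}{4}x^{2}y - 12xy^{2} - 3y^{2} - 2y - 1 → -12xy^{2} - 3y^{2} - 2y - 1
  leading term xy^{2}: subtract (-12y^{2})·g_1 from -12xy^{2} - 3y^{2} - 2y - 1 → -3y^{2} - 2y - 1
  leading term y^{2}: subtract (-3y)·g_2 from -3y^{2} - 2y - 1 → y - 1
  leading term y: subtract (1)·g_2 from y - 1 → -2
  leading term 1: no divisor's leading term divides it; move -2 to the remainder.
  normal form = -2.
The normal form is nonzero, so p ∉ I. Since p minus its normal form lies in I, I + (p) = I + (r) where r = -2; decide whether this ideal is the whole ring.
Here r = -2 is a nonzero constant, hence a unit: 1 ∈ I + (p), the Gröbner basis of I + (p) is {1}, and the enlarged system has no common solution — adjoining p is inconsistent.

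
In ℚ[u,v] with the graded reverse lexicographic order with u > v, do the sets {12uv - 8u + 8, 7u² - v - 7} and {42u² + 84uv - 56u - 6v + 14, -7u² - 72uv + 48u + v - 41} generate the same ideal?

Yes, the ideals are equal.

For a fixed monomial order, each ideal has a unique reduced Gröbner basis; comparing bases decides equality.
Buchberger on the first generating set:
f_1 = 12uv - 8u + 8, LT = uv.
f_2 = 7u² - v - 7, LT = u².

S(f_1,f_2): lcm = u²v. S = -⅔u² + 1/7v² + ⅔u + v.
  reduce S modulo (f_1, f_2):
  remainder 1/7v² + ⅔u + 19/21v - ⅔ ≠ 0; add g_3 = 1/7v² + ⅔u + 19/21v - ⅔ to the basis.

The other S-polynomials (S(f_1,g_3), S(f_2,g_3)) all reduce to 0 modulo the current basis, so we have a Gröbner basis.
Inter-reduce: drop elements whose leading term is divisible by another's, tail-reduce, and make monic.
Reduced Gröbner basis: {u² - 1/7v - 1, uv - ⅔u + ⅔, v² + 14/3u + 19/3v - 14/3}.

Buchberger on the second generating set:
h_1 = 42u² + 84uv - 56u - 6v + 14, LT = u².
h_2 = -7u² - 72uv + 48u + v - 41, LT = u².

S(h_1,h_2): lcm = u². S = -58/7uv + 116/21u - 116/21.
  reduce S modulo (h_1, h_2):
  remainder -58/7uv + 116/21u - 116/21 ≠ 0; add k_3 = -58/7uv + 116/21u - 116/21 to the basis.

S(h_1,k_3): lcm = u²v. S = 2uv² + ⅔u² - 4/3uv - 1/7v² - ⅔u + ⅓v.
  reduce S modulo (h_1, h_2, k_3):
  remainder -1/7v² - ⅔u - 19/21v + ⅔ ≠ 0; add k_4 = -1/7v² - ⅔u - 19/21v + ⅔ to the basis.

The other S-polynomials (S(h_2,k_3), S(h_1,k_4), S(h_2,k_4), S(k_3,k_4)) all reduce to 0 modulo the current basis, so we have a Gröbner basis.
Inter-reduce: drop elements whose leading term is divisible by another's, tail-reduce, and make monic.
Reduced Gröbner basis: {u² - 1/7v - 1, uv - ⅔u + ⅔, v² + 14/3u + 19/3v - 14/3}.

Same reduced basis, so the two generating sets span the same ideal.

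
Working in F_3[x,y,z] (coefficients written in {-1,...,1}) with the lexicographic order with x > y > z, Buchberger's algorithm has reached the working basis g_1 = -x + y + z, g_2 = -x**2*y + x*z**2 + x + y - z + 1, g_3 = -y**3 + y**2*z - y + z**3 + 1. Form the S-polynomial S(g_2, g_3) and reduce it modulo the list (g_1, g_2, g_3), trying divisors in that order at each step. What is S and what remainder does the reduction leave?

lcm(LM(g_2), LM(g_3)) = x**2*y**3.
S = (lcm/LT(g_2))·g_2 − (lcm/LT(g_3))·g_3 = x**2*y**2*z - x**2*y + x**2*z**3 + x**2 - x*y**2*z**2 - x*y**2 - y**3 + y**2*z - y**2.
Reduce S modulo (g_1, g_2, g_3) in that order:
  leading term x**2*y**2*z: subtract (-x*y**2*z)·g_1 from x**2*y**2*z - x**2*y + x**2*z**3 + x**2 - x*y**2*z**2 - x*y**2 - y**3 + y**2*z - y**2 → -x**2*y + x**2*z**3 + x**2 + x*y**3*z - x*y**2 - y**3 + y**2*z - y**2
  leading term x**2*y: subtract (x*y)·g_1 from -x**2*y + x**2*z**3 + x**2 + x*y**3*z - x*y**2 - y**3 + y**2*z - y**2 → x**2*z**3 + x**2 + x*y**3*z + x*y**2 - x*y*z - y**3 + y**2*z - y**2
  leading term x**2*z**3: subtract (-x*z**3)·g_1 from x**2*z**3 + x**2 + x*y**3*z + x*y**2 - x*y*z - y**3 + y**2*z - y**2 → x**2 + x*y**3*z + x*y**2 + x*y*z**3 - x*y*z + x*z**4 - y**3 + y**2*z - y**2
  leading term x**2: subtract (-x)·g_1 from x**2 + x*y**3*z + x*y**2 + x*y*z**3 - x*y*z + x*z**4 - y**3 + y**2*z - y**2 → x*y**3*z + x*y**2 + x*y*z**3 - x*y*z + x*y + x*z**4 + x*z - y**3 + y**2*z - y**2
  leading term x*y**3*z: subtract (-y**3*z)·g_1 from x*y**3*z + x*y**2 + x*y*z**3 - x*y*z + x*y + x*z**4 + x*z - y**3 + y**2*z - y**2 → x*y**2 + x*y*z**3 - x*y*z + x*y + x*z**4 + x*z + y**4*z + y**3*z**2 - y**3 + y**2*z - y**2
  leading term x*y**2: subtract (-y**2)·g_1 from x*y**2 + x*y*z**3 - x*y*z + x*y + x*z**4 + x*z + y**4*z + y**3*z**2 - y**3 + y**2*z - y**2 → x*y*z**3 - x*y*z + x*y + x*z**4 + x*z + y**4*z + y**3*z**2 - y**2*z - y**2
  leading term x*y*z**3: subtract (-y*z**3)·g_1 from x*y*z**3 - x*y*z + x*y + x*z**4 + x*z + y**4*z + y**3*z**2 - y**2*z - y**2 → -x*y*z + x*y + x*z**4 + x*z + y**4*z + y**3*z**2 + y**2*z**3 - y**2*z - y**2 + y*z**4
  leading term x*y*z: subtract (y*z)·g_1 from -x*y*z + x*y + x*z**4 + x*z + y**4*z + y**3*z**2 + y**2*z**3 - y**2*z - y**2 + y*z**4 → x*y + x*z**4 + x*z + y**4*z + y**3*z**2 + y**2*z**3 + y**2*z - y**2 + y*z**4 - y*z**2
  leading term x*y: subtract (-y)·g_1 from x*y + x*z**4 + x*z + y**4*z + y**3*z**2 + y**2*z**3 + y**2*z - y**2 + y*z**4 - y*z**2 → x*z**4 + x*z + y**4*z + y**3*z**2 + y**2*z**3 + y**2*z + y*z**4 - y*z**2 + y*z
  leading term x*z**4: subtract (-z**4)·g_1 from x*z**4 + x*z + y**4*z + y**3*z**2 + y**2*z**3 + y**2*z + y*z**4 - y*z**2 + y*z → x*z + y**4*z + y**3*z**2 + y**2*z**3 + y**2*z - y*z**4 - y*z**2 + y*z + z**5
  leading term x*z: subtract (-z)·g_1 from x*z + y**4*z + y**3*z**2 + y**2*z**3 + y**2*z - y*z**4 - y*z**2 + y*z + z**5 → y**4*z + y**3*z**2 + y**2*z**3 + y**2*z - y*z**4 - y*z**2 - y*z + z**5 + z**2
  leading term y**4*z: subtract (-y*z)·g_3 from y**4*z + y**3*z**2 + y**2*z**3 + y**2*z - y*z**4 - y*z**2 - y*z + z**5 + z**2 → -y**3*z**2 + y**2*z**3 - y*z**2 + z**5 + z**2
  leading term y**3*z**2: subtract (z**2)·g_3 from -y**3*z**2 + y**2*z**3 - y*z**2 + z**5 + z**2 → 0
The remainder is 0, so this S-polynomial contributes no new basis element.

S(g_2, g_3) = x**2*y**2*z - x**2*y + x**2*z**3 + x**2 - x*y**2*z**2 - x*y**2 - y**3 + y**2*z - y**2; remainder on division = 0.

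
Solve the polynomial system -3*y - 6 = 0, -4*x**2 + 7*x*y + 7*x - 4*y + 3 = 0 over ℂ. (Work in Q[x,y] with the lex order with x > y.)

{(-11/4, -2), (1, -2)}

Compute a lex Gröbner basis by Buchberger's algorithm.
f_1 = -3*y - 6, LT = y.
f_2 = -4*x**2 + 7*x*y + 7*x - 4*y + 3, LT = x**2.

The S-polynomials (S(f_1,f_2)) all reduce to 0 modulo the current basis, so we have a Gröbner basis.
Inter-reduce: drop elements whose leading term is divisible by another's, tail-reduce, and make monic.
Reduced Gröbner basis: {x**2 + 7/4*x - 11/4, y + 2}.

The lex basis is triangular: the last element involves only y. Solving y + 2 = 0 gives y ∈ {-2}; substituting each value into the earlier elements determines the remaining variables.
  y = -2: the earlier basis element becomes x**2 + 7/4*x - 11/4 = 0, giving x = -11/4, 1 — points (-11/4, -2), (1, -2).
Substituting each solution back into the original system confirms all equations vanish.
A lex Gröbner basis triangularizes the system, enabling back-substitution.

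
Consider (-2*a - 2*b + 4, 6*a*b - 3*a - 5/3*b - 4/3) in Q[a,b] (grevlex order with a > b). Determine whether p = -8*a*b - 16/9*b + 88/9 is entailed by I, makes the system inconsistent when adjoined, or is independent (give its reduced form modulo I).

First compute the reduced Gröbner basis of I by Buchberger's algorithm.
f_1 = -2*a - 2*b + 4, LT = a.
f_2 = 6*a*b - 3*a - 5/3*b - 4/3, LT = a*b.

S(f_1,f_2): lcm = a*b. S = b**2 + 1/2*a - 31/18*b + 2/9.
  reduce S modulo (f_1, f_2):
  remainder b**2 - 20/9*b + 11/9 ≠ 0; add h_3 = b**2 - 20/9*b + 11/9 to the basis.

The other S-polynomials (S(f_1,h_3), S(f_2,h_3)) all reduce to 0 modulo the current basis, so we have a Gröbner basis.
Inter-reduce: drop elements whose leading term is divisible by another's, tail-reduce, and make monic.
Reduced Gröbner basis: {b**2 - 20/9*b + 11/9, a + b - 2}.
Label its elements g_1 = b**2 - 20/9*b + 11/9, g_2 = a + b - 2.

Reduce p = -8*a*b - 16/9*b + 88/9 modulo G:
  leading term a*b: subtract (-8*b)·g_2 from -8*a*b - 16/9*b + 88/9 → 8*b**2 - 160/9*b + 88/9
  leading term b**2: subtract (8)·g_1 from 8*b**2 - 160/9*b + 88/9 → 0
  normal form = 0.
Since the normal form is 0, p ∈ I.

-8*a*b - 16/9*b + 88/9 lies in I (it reduces to 0).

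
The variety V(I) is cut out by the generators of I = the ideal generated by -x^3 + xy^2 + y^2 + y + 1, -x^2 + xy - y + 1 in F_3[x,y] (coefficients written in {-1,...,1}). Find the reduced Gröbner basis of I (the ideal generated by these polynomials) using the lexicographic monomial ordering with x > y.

G = {x^2 - x, xy - x - y + 1, y^2 - y}

Buchberger's algorithm terminates because the ascending chain of leading-term ideals stabilizes.

f_1 = -x^3 + xy^2 + y^2 + y + 1, LT = x^3.
f_2 = -x^2 + xy - y + 1, LT = x^2.

S(f_1,f_2): lcm = x^3. S = x^2y - xy^2 - xy + x - y^2 - y - 1.
  leading term x^2y: subtract (-y)·f_2 from x^2y - xy^2 - xy + x - y^2 - y - 1 → -xy + x + y^2 - 1
  leading term xy: no divisor's leading term divides it; move -xy to the remainder.
  leading term x: no divisor's leading term divides it; move x to the remainder.
  leading term y^2: no divisor's leading term divides it; move y^2 to the remainder.
  leading term 1: no divisor's leading term divides it; move -1 to the remainder.
  remainder -xy + x + y^2 - 1 ≠ 0; add g_3 = -xy + x + y^2 - 1 to the basis.

S(f_1,g_3): lcm = x^3y. S = x^3 + x^2y^2 - x^2 - xy^3 - y^3 - y^2 - y.
  leading term x^3: subtract (-1)·f_1 from x^3 + x^2y^2 - x^2 - xy^3 - y^3 - y^2 - y → x^2y^2 - x^2 - xy^3 + xy^2 - y^3 + 1
  leading term x^2y^2: subtract (-y^2)·f_2 from x^2y^2 - x^2 - xy^3 + xy^2 - y^3 + 1 → -x^2 + xy^2 + y^3 + y^2 + 1
  leading term x^2: subtract (1)·f_2 from -x^2 + xy^2 + y^3 + y^2 + 1 → xy^2 - xy + y^3 + y^2 + y
  leading term xy^2: subtract (-y)·g_3 from xy^2 - xy + y^3 + y^2 + y → -y^3 + y^2
  leading term y^3: no divisor's leading term divides it; move -y^3 to the remainder.
  leading term y^2: no divisor's leading term divides it; move y^2 to the remainder.
  remainder -y^3 + y^2 ≠ 0; add g_4 = -y^3 + y^2 to the basis.

S(f_2,g_3): lcm = x^2y. S = x^2 - x + y^2 - y.
  leading term x^2: subtract (-1)·f_2 from x^2 - x + y^2 - y → xy - x + y^2 + y + 1
  leading term xy: subtract (-1)·g_3 from xy - x + y^2 + y + 1 → -y^2 + y
  leading term y^2: no divisor's leading term divides it; move -y^2 to the remainder.
  leading term y: no divisor's leading term divides it; move y to the remainder.
  remainder -y^2 + y ≠ 0; add g_5 = -y^2 + y to the basis.

S(f_1,g_4): leading monomials are coprime, so the S-polynomial reduces to 0 (Buchberger's first criterion).
S(f_2,g_4): leading monomials are coprime, so the S-polynomial reduces to 0 (Buchberger's first criterion).
S(g_3,g_4): lcm = xy^3. S = -y^4 + y^2.
  leading term y^4: subtract (y)·g_4 from -y^4 + y^2 → -y^3 + y^2
  leading term y^3: subtract (1)·g_4 from -y^3 + y^2 → 0
  remainder 0.

S(f_1,g_5): leading monomials are coprime, so the S-polynomial reduces to 0 (Buchberger's first criterion).
S(f_2,g_5): leading monomials are coprime, so the S-polynomial reduces to 0 (Buchberger's first criterion).
S(g_3,g_5): lcm = xy^2. S = -y^3 + y.
  leading term y^3: subtract (1)·g_4 from -y^3 + y → -y^2 + y
  leading term y^2: subtract (1)·g_5 from -y^2 + y → 0
  remainder 0.

S(g_4,g_5): lcm = y^3. S = 0.
  remainder 0.

Every S-polynomial of the final basis reduces to 0, so we have a Gröbner basis.
Inter-reduce: drop elements whose leading term is divisible by another's, tail-reduce, and make monic.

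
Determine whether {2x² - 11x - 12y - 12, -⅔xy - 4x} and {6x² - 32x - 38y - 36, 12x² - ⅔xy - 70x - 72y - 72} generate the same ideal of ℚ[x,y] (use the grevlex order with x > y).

No, the ideals differ.

For a fixed monomial order, each ideal has a unique reduced Gröbner basis; comparing bases decides equality.
Buchberger on the first generating set:
f_1 = 2x² - 11x - 12y - 12, LT = x².
f_2 = -⅔xy - 4x, LT = xy.

S(f_1,f_2): lcm = x²y. S = -6x² - 11/2xy - 6y² - 6y.
  reduce S modulo (f_1, f_2):
  remainder -6y² - 42y - 36 ≠ 0; add g_3 = -6y² - 42y - 36 to the basis.

The other S-polynomials (S(f_1,g_3), S(f_2,g_3)) all reduce to 0 modulo the current basis, so we have a Gröbner basis.
Inter-reduce: drop elements whose leading term is divisible by another's, tail-reduce, and make monic.
Reduced Gröbner basis: {x² - 11/2x - 6y - 6, xy + 6x, y² + 7y + 6}.

Buchberger on the second generating set:
h_1 = 6x² - 32x - 38y - 36, LT = x².
h_2 = 12x² - ⅔xy - 70x - 72y - 72, LT = x².

S(h_1,h_2): lcm = x². S = 1/18xy + ½x - ⅓y.
  reduce S modulo (h_1, h_2):
  remainder 1/18xy + ½x - ⅓y ≠ 0; add k_3 = 1/18xy + ½x - ⅓y to the basis.

S(h_1,k_3): lcm = x²y. S = -9x² + ⅔xy - 19/3y² - 6y.
  reduce S modulo (h_1, h_2, k_3):
  remainder -19/3y² - 54x - 59y - 54 ≠ 0; add k_4 = -19/3y² - 54x - 59y - 54 to the basis.

The other S-polynomials (S(h_2,k_3), S(h_1,k_4), S(h_2,k_4), S(k_3,k_4)) all reduce to 0 modulo the current basis, so we have a Gröbner basis.
Inter-reduce: drop elements whose leading term is divisible by another's, tail-reduce, and make monic.
Reduced Gröbner basis: {x² - 16/3x - 19/3y - 6, xy + 9x - 6y, y² + 162/19x + 177/19y + 162/19}.

These differ, so the ideals are not equal.
The choice of monomial ordering does not affect the verdict — as long as both bases are computed under the same ordering, their equality decides ideal equality.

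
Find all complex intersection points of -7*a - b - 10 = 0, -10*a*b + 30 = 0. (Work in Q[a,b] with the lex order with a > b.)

Compute a lex Gröbner basis by Buchberger's algorithm.
f_1 = -7*a - b - 10, LT = a.
f_2 = -10*a*b + 30, LT = a*b.

S(f_1,f_2): lcm = a*b. S = 1/7*b**2 + 10/7*b + 3.
  leading term b**2: no divisor's leading term divides it; move 1/7*b**2 to the remainder.
  leading term b: no divisor's leading term divides it; move 10/7*b to the remainder.
  leading term 1: no divisor's leading term divides it; move 3 to the remainder.
  remainder 1/7*b**2 + 10/7*b + 3 ≠ 0; add h_3 = 1/7*b**2 + 10/7*b + 3 to the basis.

The other S-polynomials (S(f_1,h_3), S(f_2,h_3)) all reduce to 0 modulo the current basis, so we have a Gröbner basis.
Inter-reduce: drop elements whose leading term is divisible by another's, tail-reduce, and make monic.
Reduced Gröbner basis: {a + 1/7*b + 10/7, b**2 + 10*b + 21}.

Elimination: the polynomial b**2 + 10*b + 21 lies in the elimination ideal for b, so b ∈ {-7, -3}. For each such b, the remaining basis elements (now univariate) give the rest of the solution.
  b = -7: the earlier basis element becomes a + 3/7 = 0, giving a = -3/7 — point (-3/7, -7).
  b = -3: the earlier basis element becomes a + 1 = 0, giving a = -1 — point (-1, -3).
A lex Gröbner basis triangularizes the system, enabling back-substitution.

{(-3/7, -7), (-1, -3)}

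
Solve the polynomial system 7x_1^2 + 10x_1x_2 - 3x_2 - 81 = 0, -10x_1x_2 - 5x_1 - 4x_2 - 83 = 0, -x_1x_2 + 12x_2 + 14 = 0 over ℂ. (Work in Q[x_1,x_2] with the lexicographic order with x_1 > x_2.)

Compute a lex Gröbner basis by Buchberger's algorithm.
f_1 = 7x_1^2 + 10x_1x_2 - 3x_2 - 81, LT = x_1^2.
f_2 = -10x_1x_2 - 5x_1 - 4x_2 - 83, LT = x_1x_2.
f_3 = -x_1x_2 + 12x_2 + 14, LT = x_1x_2.

S(f_1,f_2): lcm = x_1^2x_2. S = -1/2x_1^2 + 10/7x_1x_2^2 - 2/5x_1x_2 - 83/10x_1 - 3/7x_2^2 - 81/7x_2.
  leading term x_1^2: subtract (-1/14)·f_1 from -1/2x_1^2 + 10/7x_1x_2^2 - 2/5x_1x_2 - 83/10x_1 - 3/7x_2^2 - 81/7x_2 → 10/7x_1x_2^2 + 11/35x_1x_2 - 83/10x_1 - 3/7x_2^2 - 165/14x_2 - 81/14
  leading term x_1x_2^2: subtract (-1/7x_2)·f_2 from 10/7x_1x_2^2 + 11/35x_1x_2 - 83/10x_1 - 3/7x_2^2 - 165/14x_2 - 81/14 → -2/5x_1x_2 - 83/10x_1 - x_2^2 - 331/14x_2 - 81/14
  leading term x_1x_2: subtract (1/25)·f_2 from -2/5x_1x_2 - 83/10x_1 - x_2^2 - 331/14x_2 - 81/14 → -81/10x_1 - x_2^2 - 8219/350x_2 - 863/350
  leading term x_1: no divisor's leading term divides it; move -81/10x_1 to the remainder.
  leading term x_2^2: no divisor's leading term divides it; move -x_2^2 to the remainder.
  leading term x_2: no divisor's leading term divides it; move -8219/350x_2 to the remainder.
  leading term 1: no divisor's leading term divides it; move -863/350 to the remainder.
  remainder -81/10x_1 - x_2^2 - 8219/350x_2 - 863/350 ≠ 0; add h_4 = -81/10x_1 - x_2^2 - 8219/350x_2 - 863/350 to the basis.

S(f_1,f_3): lcm = x_1^2x_2. S = 10/7x_1x_2^2 + 12x_1x_2 + 14x_1 - 3/7x_2^2 - 81/7x_2.
  leading term x_1x_2^2: subtract (-1/7x_2)·f_2 from 10/7x_1x_2^2 + 12x_1x_2 + 14x_1 - 3/7x_2^2 - 81/7x_2 → 79/7x_1x_2 + 14x_1 - x_2^2 - 164/7x_2
  leading term x_1x_2: subtract (-79/70)·f_2 from 79/7x_1x_2 + 14x_1 - x_2^2 - 164/7x_2 → 117/14x_1 - x_2^2 - 978/35x_2 - 6557/70
  leading term x_1: subtract (-65/63)·h_4 from 117/14x_1 - x_2^2 - 978/35x_2 - 6557/70 → -128/63x_2^2 - 46015/882x_2 - 42431/441
  leading term x_2^2: no divisor's leading term divides it; move -128/63x_2^2 to the remainder.
  leading term x_2: no divisor's leading term divides it; move -46015/882x_2 to the remainder.
  leading term 1: no divisor's leading term divides it; move -42431/441 to the remainder.
  remainder -128/63x_2^2 - 46015/882x_2 - 42431/441 ≠ 0; add h_5 = -128/63x_2^2 - 46015/882x_2 - 42431/441 to the basis.

S(f_2,f_3): lcm = x_1x_2. S = 1/2x_1 + 62/5x_2 + 223/10.
  leading term x_1: subtract (-5/81)·h_4 from 1/2x_1 + 62/5x_2 + 223/10 → -5/81x_2^2 + 62089/5670x_2 + 62789/2835
  leading term x_2^2: subtract (35/1152)·h_5 from -5/81x_2^2 + 62089/5670x_2 + 62789/2835 → 144409/11520x_2 + 144409/5760
  leading term x_2: no divisor's leading term divides it; move 144409/11520x_2 to the remainder.
  leading term 1: no divisor's leading term divides it; move 144409/5760 to the remainder.
  remainder 144409/11520x_2 + 144409/5760 ≠ 0; add h_6 = 144409/11520x_2 + 144409/5760 to the basis.

The other S-polynomials (S(f_1,h_4), S(f_2,h_4), S(f_3,h_4), S(f_1,h_5), S(f_2,h_5), S(f_3,h_5), S(h_4,h_5), S(f_1,h_6), S(f_2,h_6), S(f_3,h_6), S(h_4,h_6), S(h_5,h_6)) all reduce to 0 modulo the current basis, so we have a Gröbner basis.
Inter-reduce: drop elements whose leading term is divisible by another's, tail-reduce, and make monic.
Reduced Gröbner basis: {x_1 - 5, x_2 + 2}.

Since the basis is lex-ordered, x_2 + 2 is univariate in x_2. Its roots are {-2}. Back-substituting each root into the other basis elements fixes the other coordinates.
  x_2 = -2: the earlier basis element becomes x_1 - 5 = 0, giving x_1 = 5 — point (5, -2).
Each listed point satisfies every original equation (direct substitution).

{(5, -2)}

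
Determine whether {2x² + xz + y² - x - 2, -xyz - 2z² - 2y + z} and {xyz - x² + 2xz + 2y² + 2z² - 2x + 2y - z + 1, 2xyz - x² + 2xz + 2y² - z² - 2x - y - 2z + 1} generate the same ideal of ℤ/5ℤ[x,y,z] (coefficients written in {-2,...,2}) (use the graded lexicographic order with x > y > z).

Two ideals are equal iff their reduced Gröbner bases coincide (the reduced basis is unique for a fixed ordering).
Buchberger on the first generating set:
f_1 = 2x² + xz + y² - x - 2, LT = x².
f_2 = -xyz - 2z² - 2y + z, LT = xyz.

S(f_1,f_2): lcm = x²yz. S = -2xyz² - 2y³z + 2xyz - 2xz² - 2xy + xz - yz.
  reduce S modulo (f_1, f_2):
  remainder -2y³z - 2xz² - z³ - 2xy + xz - 2yz - z² + y + 2z ≠ 0; add g_3 = -2y³z - 2xz² - z³ - 2xy + xz - 2yz - z² + y + 2z to the basis.

The other S-polynomials (S(f_1,g_3), S(f_2,g_3)) all reduce to 0 modulo the current basis, so we have a Gröbner basis.
Inter-reduce: drop elements whose leading term is divisible by another's, tail-reduce, and make monic.
Reduced Gröbner basis: {y³z + xz² - 2z³ + xy + 2xz + yz - 2z² + 2y - z, xyz + 2z² + 2y - z, x² - 2xz - 2y² + 2x - 1}.

Buchberger on the second generating set:
h_1 = xyz - x² + 2xz + 2y² + 2z² - 2x + 2y - z + 1, LT = xyz.
h_2 = 2xyz - x² + 2xz + 2y² - z² - 2x - y - 2z + 1, LT = xyz.

S(h_1,h_2): lcm = xyz. S = 2x² + xz + y² - x - 2.
  reduce S modulo (h_1, h_2):
  remainder 2x² + xz + y² - x - 2 ≠ 0; add k_3 = 2x² + xz + y² - x - 2 to the basis.

S(h_1,k_3): lcm = x²yz. S = 2xyz² + 2y³z - x³ + 2x²z + 2xy² - 2xyz + 2xz² - 2x² + 2xy - xz + yz + x.
  reduce S modulo (h_1, h_2, k_3):
  remainder 2y³z + 2xz² + z³ + 2xy - xz + 2yz + z² - y - 2z ≠ 0; add k_4 = 2y³z + 2xz² + z³ + 2xy - xz + 2yz + z² - y - 2z to the basis.

The other S-polynomials (S(h_2,k_3), S(h_1,k_4), S(h_2,k_4), S(k_3,k_4)) all reduce to 0 modulo the current basis, so we have a Gröbner basis.
Inter-reduce: drop elements whose leading term is divisible by another's, tail-reduce, and make monic.
Reduced Gröbner basis: {y³z + xz² - 2z³ + xy + 2xz + yz - 2z² + 2y - z, xyz + 2z² + 2y - z, x² - 2xz - 2y² + 2x - 1}.

These coincide, so the ideals are equal.
The choice of monomial ordering does not affect the verdict — as long as both bases are computed under the same ordering, their equality decides ideal equality.

Yes, the ideals are equal.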